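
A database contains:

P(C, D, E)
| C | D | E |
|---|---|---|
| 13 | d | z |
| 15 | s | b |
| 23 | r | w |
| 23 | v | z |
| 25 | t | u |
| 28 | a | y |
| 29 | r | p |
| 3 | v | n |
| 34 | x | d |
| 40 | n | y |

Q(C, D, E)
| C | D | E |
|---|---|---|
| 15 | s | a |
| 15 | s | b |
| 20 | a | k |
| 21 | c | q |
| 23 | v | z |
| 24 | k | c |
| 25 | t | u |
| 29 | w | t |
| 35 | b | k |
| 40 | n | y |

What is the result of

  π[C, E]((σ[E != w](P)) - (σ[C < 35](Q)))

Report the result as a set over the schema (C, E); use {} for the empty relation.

{(13, z), (28, y), (29, p), (3, n), (34, d), (40, y)}

Selection E != w: {(13, d, z), (15, s, b), (23, v, z), (25, t, u), (28, a, y), (29, r, p), (3, v, n), (34, x, d), (40, n, y)}
Selection C < 35: {(15, s, a), (15, s, b), (20, a, k), (21, c, q), (23, v, z), (24, k, c), (25, t, u), (29, w, t)}
Set difference of the two operands is {(13, d, z), (28, a, y), (29, r, p), (3, v, n), (34, x, d), (40, n, y)}.
π_{C, E} gives {(13, z), (28, y), (29, p), (3, n), (34, d), (40, y)}.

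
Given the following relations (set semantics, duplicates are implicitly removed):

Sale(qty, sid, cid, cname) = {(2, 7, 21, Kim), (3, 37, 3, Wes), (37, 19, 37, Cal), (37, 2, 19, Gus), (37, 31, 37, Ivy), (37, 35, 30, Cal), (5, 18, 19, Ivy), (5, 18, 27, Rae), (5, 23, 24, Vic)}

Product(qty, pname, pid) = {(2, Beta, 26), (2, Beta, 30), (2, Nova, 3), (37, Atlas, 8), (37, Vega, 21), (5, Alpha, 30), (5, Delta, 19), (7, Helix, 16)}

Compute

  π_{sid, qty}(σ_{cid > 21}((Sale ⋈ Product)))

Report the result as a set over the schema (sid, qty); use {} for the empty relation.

Sale ⋈ Product (natural join on qty): {(2, 7, 21, Kim, Beta, 26), (2, 7, 21, Kim, Beta, 30), (2, 7, 21, Kim, Nova, 3), (37, 19, 37, Cal, Atlas, 8), (37, 19, 37, Cal, Vega, 21), (37, 2, 19, Gus, Atlas, 8), (37, 2, 19, Gus, Vega, 21), (37, 31, 37, Ivy, Atlas, 8), (37, 31, 37, Ivy, Vega, 21), (37, 35, 30, Cal, Atlas, 8), (37, 35, 30, Cal, Vega, 21), (5, 18, 19, Ivy, Alpha, 30), (5, 18, 19, Ivy, Delta, 19), (5, 18, 27, Rae, Alpha, 30), (5, 18, 27, Rae, Delta, 19), (5, 23, 24, Vic, Alpha, 30), (5, 23, 24, Vic, Delta, 19)}
σ[cid > 21]: keep tuples satisfying cid > 21 → {(37, 19, 37, Cal, Atlas, 8), (37, 19, 37, Cal, Vega, 21), (37, 31, 37, Ivy, Atlas, 8), (37, 31, 37, Ivy, Vega, 21), (37, 35, 30, Cal, Atlas, 8), (37, 35, 30, Cal, Vega, 21), (5, 18, 27, Rae, Alpha, 30), (5, 18, 27, Rae, Delta, 19), (5, 23, 24, Vic, Alpha, 30), (5, 23, 24, Vic, Delta, 19)}
π[sid, qty]: project onto (sid, qty) (5 duplicate(s) eliminated) → {(18, 5), (19, 37), (23, 5), (31, 37), (35, 37)}

{(18, 5), (19, 37), (23, 5), (31, 37), (35, 37)}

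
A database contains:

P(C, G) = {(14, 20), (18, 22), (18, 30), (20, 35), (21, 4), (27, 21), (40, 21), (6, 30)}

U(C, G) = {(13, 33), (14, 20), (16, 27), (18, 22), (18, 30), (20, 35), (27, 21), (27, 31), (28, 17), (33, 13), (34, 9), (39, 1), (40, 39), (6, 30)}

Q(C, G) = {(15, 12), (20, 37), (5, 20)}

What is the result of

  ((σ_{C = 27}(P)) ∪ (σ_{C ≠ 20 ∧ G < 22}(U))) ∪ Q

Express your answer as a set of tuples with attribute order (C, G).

{(14, 20), (15, 12), (20, 37), (27, 21), (28, 17), (33, 13), (34, 9), (39, 1), (5, 20)}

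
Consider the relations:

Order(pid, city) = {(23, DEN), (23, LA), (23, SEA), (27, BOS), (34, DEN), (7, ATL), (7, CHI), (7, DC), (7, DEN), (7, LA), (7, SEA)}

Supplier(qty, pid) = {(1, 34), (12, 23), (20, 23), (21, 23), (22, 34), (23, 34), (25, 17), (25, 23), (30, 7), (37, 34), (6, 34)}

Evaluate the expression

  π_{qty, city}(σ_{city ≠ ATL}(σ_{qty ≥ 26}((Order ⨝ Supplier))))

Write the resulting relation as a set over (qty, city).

{(30, CHI), (30, DC), (30, DEN), (30, LA), (30, SEA), (37, DEN)}

Natural join on pid: {(23, DEN, 12), (23, DEN, 20), (23, DEN, 21), (23, DEN, 25), (23, LA, 12), (23, LA, 20), (23, LA, 21), (23, LA, 25), (23, SEA, 12), (23, SEA, 20), (23, SEA, 21), (23, SEA, 25), (34, DEN, 1), (34, DEN, 22), (34, DEN, 23), (34, DEN, 37), (34, DEN, 6), (7, ATL, 30), (7, CHI, 30), (7, DC, 30), (7, DEN, 30), (7, LA, 30), (7, SEA, 30)}
Selection qty ≥ 26: {(34, DEN, 37), (7, ATL, 30), (7, CHI, 30), (7, DC, 30), (7, DEN, 30), (7, LA, 30), (7, SEA, 30)}
Selection city ≠ ATL: {(34, DEN, 37), (7, CHI, 30), (7, DC, 30), (7, DEN, 30), (7, LA, 30), (7, SEA, 30)}
π_{qty, city} gives {(30, CHI), (30, DC), (30, DEN), (30, LA), (30, SEA), (37, DEN)}.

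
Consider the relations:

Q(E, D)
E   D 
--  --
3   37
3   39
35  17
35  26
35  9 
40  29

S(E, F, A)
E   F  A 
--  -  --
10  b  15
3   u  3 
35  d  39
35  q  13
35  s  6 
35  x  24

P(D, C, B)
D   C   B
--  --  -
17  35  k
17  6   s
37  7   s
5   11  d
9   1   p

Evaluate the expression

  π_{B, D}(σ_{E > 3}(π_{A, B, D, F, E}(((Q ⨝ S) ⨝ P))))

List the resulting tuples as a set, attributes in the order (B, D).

{(k, 17), (p, 9), (s, 17)}

Q ⋈ S (natural join on E): {(3, 37, u, 3), (3, 39, u, 3), (35, 17, d, 39), (35, 17, q, 13), (35, 17, s, 6), (35, 17, x, 24), (35, 26, d, 39), (35, 26, q, 13), (35, 26, s, 6), (35, 26, x, 24), (35, 9, d, 39), (35, 9, q, 13), (35, 9, s, 6), (35, 9, x, 24)}
(Q ⨝ S) ⋈ P (natural join on D): {(3, 37, u, 3, 7, s), (35, 17, d, 39, 35, k), (35, 17, d, 39, 6, s), (35, 17, q, 13, 35, k), (35, 17, q, 13, 6, s), (35, 17, s, 6, 35, k), (35, 17, s, 6, 6, s), (35, 17, x, 24, 35, k), (35, 17, x, 24, 6, s), (35, 9, d, 39, 1, p), (35, 9, q, 13, 1, p), (35, 9, s, 6, 1, p), (35, 9, x, 24, 1, p)}
π[A, B, D, F, E]: project onto (A, B, D, F, E) → {(13, k, 17, q, 35), (13, p, 9, q, 35), (13, s, 17, q, 35), (24, k, 17, x, 35), (24, p, 9, x, 35), (24, s, 17, x, 35), (3, s, 37, u, 3), (39, k, 17, d, 35), (39, p, 9, d, 35), (39, s, 17, d, 35), (6, k, 17, s, 35), (6, p, 9, s, 35), (6, s, 17, s, 35)}
Apply σ_{E > 3}; surviving tuples: {(13, k, 17, q, 35), (13, p, 9, q, 35), (13, s, 17, q, 35), (24, k, 17, x, 35), (24, p, 9, x, 35), (24, s, 17, x, 35), (39, k, 17, d, 35), (39, p, 9, d, 35), (39, s, 17, d, 35), (6, k, 17, s, 35), (6, p, 9, s, 35), (6, s, 17, s, 35)}
π[B, D]: project onto (B, D) (9 duplicate(s) eliminated) → {(k, 17), (p, 9), (s, 17)}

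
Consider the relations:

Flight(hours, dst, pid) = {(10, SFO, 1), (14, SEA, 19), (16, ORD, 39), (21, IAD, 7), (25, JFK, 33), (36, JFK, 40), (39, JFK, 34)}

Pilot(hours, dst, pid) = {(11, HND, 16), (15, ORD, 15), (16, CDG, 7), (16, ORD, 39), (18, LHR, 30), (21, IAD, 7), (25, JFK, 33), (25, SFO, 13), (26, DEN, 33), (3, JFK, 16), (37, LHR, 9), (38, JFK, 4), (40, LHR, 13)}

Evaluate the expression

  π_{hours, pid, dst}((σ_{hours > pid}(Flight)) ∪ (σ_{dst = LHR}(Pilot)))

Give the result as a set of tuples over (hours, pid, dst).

{(10, 1, SFO), (18, 30, LHR), (21, 7, IAD), (37, 9, LHR), (39, 34, JFK), (40, 13, LHR)}

Filtering on hours > pid leaves {(10, SFO, 1), (21, IAD, 7), (39, JFK, 34)}.
Filtering on dst = LHR leaves {(18, LHR, 30), (37, LHR, 9), (40, LHR, 13)}.
Taking the union: {(10, SFO, 1), (18, LHR, 30), (21, IAD, 7), (37, LHR, 9), (39, JFK, 34), (40, LHR, 13)}
π[hours, pid, dst]: project onto (hours, pid, dst) → {(10, 1, SFO), (18, 30, LHR), (21, 7, IAD), (37, 9, LHR), (39, 34, JFK), (40, 13, LHR)}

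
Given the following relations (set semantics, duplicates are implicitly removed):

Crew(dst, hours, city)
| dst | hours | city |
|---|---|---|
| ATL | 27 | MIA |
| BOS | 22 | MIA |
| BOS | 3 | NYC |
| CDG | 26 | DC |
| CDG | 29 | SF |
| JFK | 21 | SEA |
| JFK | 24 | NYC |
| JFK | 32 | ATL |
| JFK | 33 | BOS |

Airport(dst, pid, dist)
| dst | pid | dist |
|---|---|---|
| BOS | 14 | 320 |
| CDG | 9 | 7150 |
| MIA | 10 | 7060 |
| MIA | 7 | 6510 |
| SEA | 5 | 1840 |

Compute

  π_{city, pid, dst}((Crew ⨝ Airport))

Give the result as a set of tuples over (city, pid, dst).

Crew ⋈ Airport (natural join on dst): {(BOS, 22, MIA, 14, 320), (BOS, 3, NYC, 14, 320), (CDG, 26, DC, 9, 7150), (CDG, 29, SF, 9, 7150)}
π_{city, pid, dst} gives {(DC, 9, CDG), (MIA, 14, BOS), (NYC, 14, BOS), (SF, 9, CDG)}.

{(DC, 9, CDG), (MIA, 14, BOS), (NYC, 14, BOS), (SF, 9, CDG)}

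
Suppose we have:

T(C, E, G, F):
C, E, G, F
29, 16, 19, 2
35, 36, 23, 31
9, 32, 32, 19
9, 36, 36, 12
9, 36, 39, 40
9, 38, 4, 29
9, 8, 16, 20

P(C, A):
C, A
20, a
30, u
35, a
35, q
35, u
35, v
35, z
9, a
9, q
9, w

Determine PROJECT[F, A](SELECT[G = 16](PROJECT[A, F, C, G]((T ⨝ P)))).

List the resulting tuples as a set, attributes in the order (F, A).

Joining T and P on C yields {(35, 36, 23, 31, a), (35, 36, 23, 31, q), (35, 36, 23, 31, u), (35, 36, 23, 31, v), (35, 36, 23, 31, z), (9, 32, 32, 19, a), (9, 32, 32, 19, q), (9, 32, 32, 19, w), (9, 36, 36, 12, a), (9, 36, 36, 12, q), (9, 36, 36, 12, w), (9, 36, 39, 40, a), (9, 36, 39, 40, q), (9, 36, 39, 40, w), (9, 38, 4, 29, a), (9, 38, 4, 29, q), (9, 38, 4, 29, w), (9, 8, 16, 20, a), (9, 8, 16, 20, q), (9, 8, 16, 20, w)}.
π[A, F, C, G]: project onto (A, F, C, G) → {(a, 12, 9, 36), (a, 19, 9, 32), (a, 20, 9, 16), (a, 29, 9, 4), (a, 31, 35, 23), (a, 40, 9, 39), (q, 12, 9, 36), (q, 19, 9, 32), (q, 20, 9, 16), (q, 29, 9, 4), (q, 31, 35, 23), (q, 40, 9, 39), (u, 31, 35, 23), (v, 31, 35, 23), (w, 12, 9, 36), (w, 19, 9, 32), (w, 20, 9, 16), (w, 29, 9, 4), (w, 40, 9, 39), (z, 31, 35, 23)}
Apply σ_{G = 16}; surviving tuples: {(a, 20, 9, 16), (q, 20, 9, 16), (w, 20, 9, 16)}
π[F, A]: project onto (F, A) → {(20, a), (20, q), (20, w)}

{(20, a), (20, q), (20, w)}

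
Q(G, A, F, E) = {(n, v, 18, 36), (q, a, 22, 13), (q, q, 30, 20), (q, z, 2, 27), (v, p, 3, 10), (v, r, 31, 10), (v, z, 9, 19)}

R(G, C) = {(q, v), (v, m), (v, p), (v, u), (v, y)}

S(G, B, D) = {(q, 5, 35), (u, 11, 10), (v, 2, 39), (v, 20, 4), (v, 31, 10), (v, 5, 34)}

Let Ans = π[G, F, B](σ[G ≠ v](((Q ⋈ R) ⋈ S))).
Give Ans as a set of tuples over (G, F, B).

Q ⋈ R (natural join on G): {(q, a, 22, 13, v), (q, q, 30, 20, v), (q, z, 2, 27, v), (v, p, 3, 10, m), (v, p, 3, 10, p), (v, p, 3, 10, u), (v, p, 3, 10, y), (v, r, 31, 10, m), (v, r, 31, 10, p), (v, r, 31, 10, u), (v, r, 31, 10, y), (v, z, 9, 19, m), (v, z, 9, 19, p), (v, z, 9, 19, u), (v, z, 9, 19, y)}
(Q ⋈ R) ⋈ S (natural join on G): {(q, a, 22, 13, v, 5, 35), (q, q, 30, 20, v, 5, 35), (q, z, 2, 27, v, 5, 35), (v, p, 3, 10, m, 2, 39), (v, p, 3, 10, m, 20, 4), (v, p, 3, 10, m, 31, 10), (v, p, 3, 10, m, 5, 34), (v, p, 3, 10, p, 2, 39), (v, p, 3, 10, p, 20, 4), (v, p, 3, 10, p, 31, 10), (v, p, 3, 10, p, 5, 34), (v, p, 3, 10, u, 2, 39), (v, p, 3, 10, u, 20, 4), (v, p, 3, 10, u, 31, 10), (v, p, 3, 10, u, 5, 34), (v, p, 3, 10, y, 2, 39), (v, p, 3, 10, y, 20, 4), (v, p, 3, 10, y, 31, 10), (v, p, 3, 10, y, 5, 34), (v, r, 31, 10, m, 2, 39), (v, r, 31, 10, m, 20, 4), (v, r, 31, 10, m, 31, 10), (v, r, 31, 10, m, 5, 34), (v, r, 31, 10, p, 2, 39), (v, r, 31, 10, p, 20, 4), (v, r, 31, 10, p, 31, 10), (v, r, 31, 10, p, 5, 34), (v, r, 31, 10, u, 2, 39), (v, r, 31, 10, u, 20, 4), (v, r, 31, 10, u, 31, 10), (v, r, 31, 10, u, 5, 34), (v, r, 31, 10, y, 2, 39), (v, r, 31, 10, y, 20, 4), (v, r, 31, 10, y, 31, 10), (v, r, 31, 10, y, 5, 34), (v, z, 9, 19, m, 2, 39), (v, z, 9, 19, m, 20, 4), (v, z, 9, 19, m, 31, 10), (v, z, 9, 19, m, 5, 34), (v, z, 9, 19, p, 2, 39), (v, z, 9, 19, p, 20, 4), (v, z, 9, 19, p, 31, 10), (v, z, 9, 19, p, 5, 34), (v, z, 9, 19, u, 2, 39), (v, z, 9, 19, u, 20, 4), (v, z, 9, 19, u, 31, 10), (v, z, 9, 19, u, 5, 34), (v, z, 9, 19, y, 2, 39), (v, z, 9, 19, y, 20, 4), (v, z, 9, 19, y, 31, 10), (v, z, 9, 19, y, 5, 34)}
Filtering on G ≠ v leaves {(q, a, 22, 13, v, 5, 35), (q, q, 30, 20, v, 5, 35), (q, z, 2, 27, v, 5, 35)}.
π_{G, F, B} gives {(q, 2, 5), (q, 22, 5), (q, 30, 5)}.

{(q, 2, 5), (q, 22, 5), (q, 30, 5)}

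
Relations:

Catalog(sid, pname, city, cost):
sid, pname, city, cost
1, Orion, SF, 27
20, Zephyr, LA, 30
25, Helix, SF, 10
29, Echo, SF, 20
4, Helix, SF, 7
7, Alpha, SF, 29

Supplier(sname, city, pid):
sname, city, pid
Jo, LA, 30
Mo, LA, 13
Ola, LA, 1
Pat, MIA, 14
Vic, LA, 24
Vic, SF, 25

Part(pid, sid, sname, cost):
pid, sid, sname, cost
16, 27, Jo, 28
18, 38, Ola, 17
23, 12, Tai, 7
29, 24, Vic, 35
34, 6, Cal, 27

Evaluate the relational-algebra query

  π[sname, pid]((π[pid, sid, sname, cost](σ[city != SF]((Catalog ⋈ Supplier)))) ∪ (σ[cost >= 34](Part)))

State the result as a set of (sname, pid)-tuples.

{(Jo, 30), (Mo, 13), (Ola, 1), (Vic, 24), (Vic, 29)}

Catalog ⋈ Supplier (natural join on city): {(1, Orion, SF, 27, Vic, 25), (20, Zephyr, LA, 30, Jo, 30), (20, Zephyr, LA, 30, Mo, 13), (20, Zephyr, LA, 30, Ola, 1), (20, Zephyr, LA, 30, Vic, 24), (25, Helix, SF, 10, Vic, 25), (29, Echo, SF, 20, Vic, 25), (4, Helix, SF, 7, Vic, 25), (7, Alpha, SF, 29, Vic, 25)}
σ[city != SF]: keep tuples satisfying city != SF → {(20, Zephyr, LA, 30, Jo, 30), (20, Zephyr, LA, 30, Mo, 13), (20, Zephyr, LA, 30, Ola, 1), (20, Zephyr, LA, 30, Vic, 24)}
π[pid, sid, sname, cost]: project onto (pid, sid, sname, cost) → {(1, 20, Ola, 30), (13, 20, Mo, 30), (24, 20, Vic, 30), (30, 20, Jo, 30)}
σ[cost >= 34]: keep tuples satisfying cost >= 34 → {(29, 24, Vic, 35)}
Set union of the two operands is {(1, 20, Ola, 30), (13, 20, Mo, 30), (24, 20, Vic, 30), (29, 24, Vic, 35), (30, 20, Jo, 30)}.
π[sname, pid]: project onto (sname, pid) → {(Jo, 30), (Mo, 13), (Ola, 1), (Vic, 24), (Vic, 29)}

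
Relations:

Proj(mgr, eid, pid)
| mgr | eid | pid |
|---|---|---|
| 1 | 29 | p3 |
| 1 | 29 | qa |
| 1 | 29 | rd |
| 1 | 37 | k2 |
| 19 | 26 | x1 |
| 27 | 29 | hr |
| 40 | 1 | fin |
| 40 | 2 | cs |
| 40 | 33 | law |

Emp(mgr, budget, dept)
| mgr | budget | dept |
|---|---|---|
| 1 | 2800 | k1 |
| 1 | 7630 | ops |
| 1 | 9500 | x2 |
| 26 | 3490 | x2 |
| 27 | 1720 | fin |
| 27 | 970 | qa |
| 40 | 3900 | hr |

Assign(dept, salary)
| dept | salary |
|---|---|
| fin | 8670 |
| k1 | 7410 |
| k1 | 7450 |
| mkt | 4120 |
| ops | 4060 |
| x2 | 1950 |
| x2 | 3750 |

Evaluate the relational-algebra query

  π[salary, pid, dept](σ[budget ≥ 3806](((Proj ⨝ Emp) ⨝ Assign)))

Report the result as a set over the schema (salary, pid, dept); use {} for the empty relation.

Proj ⋈ Emp (natural join on mgr): {(1, 29, p3, 2800, k1), (1, 29, p3, 7630, ops), (1, 29, p3, 9500, x2), (1, 29, qa, 2800, k1), (1, 29, qa, 7630, ops), (1, 29, qa, 9500, x2), (1, 29, rd, 2800, k1), (1, 29, rd, 7630, ops), (1, 29, rd, 9500, x2), (1, 37, k2, 2800, k1), (1, 37, k2, 7630, ops), (1, 37, k2, 9500, x2), (27, 29, hr, 1720, fin), (27, 29, hr, 970, qa), (40, 1, fin, 3900, hr), (40, 2, cs, 3900, hr), (40, 33, law, 3900, hr)}
(Proj ⨝ Emp) ⋈ Assign (natural join on dept): {(1, 29, p3, 2800, k1, 7410), (1, 29, p3, 2800, k1, 7450), (1, 29, p3, 7630, ops, 4060), (1, 29, p3, 9500, x2, 1950), (1, 29, p3, 9500, x2, 3750), (1, 29, qa, 2800, k1, 7410), (1, 29, qa, 2800, k1, 7450), (1, 29, qa, 7630, ops, 4060), (1, 29, qa, 9500, x2, 1950), (1, 29, qa, 9500, x2, 3750), (1, 29, rd, 2800, k1, 7410), (1, 29, rd, 2800, k1, 7450), (1, 29, rd, 7630, ops, 4060), (1, 29, rd, 9500, x2, 1950), (1, 29, rd, 9500, x2, 3750), (1, 37, k2, 2800, k1, 7410), (1, 37, k2, 2800, k1, 7450), (1, 37, k2, 7630, ops, 4060), (1, 37, k2, 9500, x2, 1950), (1, 37, k2, 9500, x2, 3750), (27, 29, hr, 1720, fin, 8670)}
Filtering on budget ≥ 3806 leaves {(1, 29, p3, 7630, ops, 4060), (1, 29, p3, 9500, x2, 1950), (1, 29, p3, 9500, x2, 3750), (1, 29, qa, 7630, ops, 4060), (1, 29, qa, 9500, x2, 1950), (1, 29, qa, 9500, x2, 3750), (1, 29, rd, 7630, ops, 4060), (1, 29, rd, 9500, x2, 1950), (1, 29, rd, 9500, x2, 3750), (1, 37, k2, 7630, ops, 4060), (1, 37, k2, 9500, x2, 1950), (1, 37, k2, 9500, x2, 3750)}.
π_{salary, pid, dept} gives {(1950, k2, x2), (1950, p3, x2), (1950, qa, x2), (1950, rd, x2), (3750, k2, x2), (3750, p3, x2), (3750, qa, x2), (3750, rd, x2), (4060, k2, ops), (4060, p3, ops), (4060, qa, ops), (4060, rd, ops)}.

{(1950, k2, x2), (1950, p3, x2), (1950, qa, x2), (1950, rd, x2), (3750, k2, x2), (3750, p3, x2), (3750, qa, x2), (3750, rd, x2), (4060, k2, ops), (4060, p3, ops), (4060, qa, ops), (4060, rd, ops)}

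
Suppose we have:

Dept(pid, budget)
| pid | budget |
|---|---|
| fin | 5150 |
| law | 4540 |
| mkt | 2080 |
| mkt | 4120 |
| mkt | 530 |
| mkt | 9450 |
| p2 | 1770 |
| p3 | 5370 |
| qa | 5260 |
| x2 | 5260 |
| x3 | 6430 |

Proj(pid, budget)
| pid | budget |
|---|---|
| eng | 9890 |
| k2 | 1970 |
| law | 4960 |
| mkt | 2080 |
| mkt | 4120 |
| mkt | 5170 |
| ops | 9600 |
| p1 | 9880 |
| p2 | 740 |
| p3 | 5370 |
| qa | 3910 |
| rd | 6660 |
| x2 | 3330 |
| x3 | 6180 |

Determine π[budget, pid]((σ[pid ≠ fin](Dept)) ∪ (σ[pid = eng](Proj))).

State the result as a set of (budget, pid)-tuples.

σ[pid ≠ fin]: keep tuples satisfying pid ≠ fin → {(law, 4540), (mkt, 2080), (mkt, 4120), (mkt, 530), (mkt, 9450), (p2, 1770), (p3, 5370), (qa, 5260), (x2, 5260), (x3, 6430)}
σ[pid = eng]: keep tuples satisfying pid = eng → {(eng, 9890)}
Union: {(law, 4540), (mkt, 2080), (mkt, 4120), (mkt, 530), (mkt, 9450), (p2, 1770), (p3, 5370), (qa, 5260), (x2, 5260), (x3, 6430)} with {(eng, 9890)} → {(eng, 9890), (law, 4540), (mkt, 2080), (mkt, 4120), (mkt, 530), (mkt, 9450), (p2, 1770), (p3, 5370), (qa, 5260), (x2, 5260), (x3, 6430)}
Projecting to budget, pid: {(1770, p2), (2080, mkt), (4120, mkt), (4540, law), (5260, qa), (5260, x2), (530, mkt), (5370, p3), (6430, x3), (9450, mkt), (9890, eng)}

{(1770, p2), (2080, mkt), (4120, mkt), (4540, law), (5260, qa), (5260, x2), (530, mkt), (5370, p3), (6430, x3), (9450, mkt), (9890, eng)}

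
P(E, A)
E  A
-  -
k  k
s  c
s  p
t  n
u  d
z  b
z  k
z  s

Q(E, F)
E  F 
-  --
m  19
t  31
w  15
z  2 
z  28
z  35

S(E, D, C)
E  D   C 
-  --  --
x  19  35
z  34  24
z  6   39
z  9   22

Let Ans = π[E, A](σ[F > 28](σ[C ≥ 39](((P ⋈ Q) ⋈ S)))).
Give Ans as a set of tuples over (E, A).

{(z, b), (z, k), (z, s)}

Joining P and Q on E yields {(t, n, 31), (z, b, 2), (z, b, 28), (z, b, 35), (z, k, 2), (z, k, 28), (z, k, 35), (z, s, 2), (z, s, 28), (z, s, 35)}.
Joining (P ⋈ Q) and S on E yields {(z, b, 2, 34, 24), (z, b, 2, 6, 39), (z, b, 2, 9, 22), (z, b, 28, 34, 24), (z, b, 28, 6, 39), (z, b, 28, 9, 22), (z, b, 35, 34, 24), (z, b, 35, 6, 39), (z, b, 35, 9, 22), (z, k, 2, 34, 24), (z, k, 2, 6, 39), (z, k, 2, 9, 22), (z, k, 28, 34, 24), (z, k, 28, 6, 39), (z, k, 28, 9, 22), (z, k, 35, 34, 24), (z, k, 35, 6, 39), (z, k, 35, 9, 22), (z, s, 2, 34, 24), (z, s, 2, 6, 39), (z, s, 2, 9, 22), (z, s, 28, 34, 24), (z, s, 28, 6, 39), (z, s, 28, 9, 22), (z, s, 35, 34, 24), (z, s, 35, 6, 39), (z, s, 35, 9, 22)}.
σ[C ≥ 39]: keep tuples satisfying C ≥ 39 → {(z, b, 2, 6, 39), (z, b, 28, 6, 39), (z, b, 35, 6, 39), (z, k, 2, 6, 39), (z, k, 28, 6, 39), (z, k, 35, 6, 39), (z, s, 2, 6, 39), (z, s, 28, 6, 39), (z, s, 35, 6, 39)}
σ[F > 28]: keep tuples satisfying F > 28 → {(z, b, 35, 6, 39), (z, k, 35, 6, 39), (z, s, 35, 6, 39)}
π_{E, A} gives {(z, b), (z, k), (z, s)}.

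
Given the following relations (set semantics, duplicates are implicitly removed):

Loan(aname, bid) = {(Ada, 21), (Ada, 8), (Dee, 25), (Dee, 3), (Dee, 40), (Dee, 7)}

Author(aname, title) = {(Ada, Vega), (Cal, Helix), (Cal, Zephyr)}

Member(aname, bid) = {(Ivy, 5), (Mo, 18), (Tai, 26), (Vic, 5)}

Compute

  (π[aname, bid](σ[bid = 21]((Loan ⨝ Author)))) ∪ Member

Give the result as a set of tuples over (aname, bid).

{(Ada, 21), (Ivy, 5), (Mo, 18), (Tai, 26), (Vic, 5)}

Natural join on aname: {(Ada, 21, Vega), (Ada, 8, Vega)}
σ[bid = 21]: keep tuples satisfying bid = 21 → {(Ada, 21, Vega)}
Keep only column(s) aname, bid: {(Ada, 21)}
Union: {(Ada, 21)} with {(Ivy, 5), (Mo, 18), (Tai, 26), (Vic, 5)} → {(Ada, 21), (Ivy, 5), (Mo, 18), (Tai, 26), (Vic, 5)}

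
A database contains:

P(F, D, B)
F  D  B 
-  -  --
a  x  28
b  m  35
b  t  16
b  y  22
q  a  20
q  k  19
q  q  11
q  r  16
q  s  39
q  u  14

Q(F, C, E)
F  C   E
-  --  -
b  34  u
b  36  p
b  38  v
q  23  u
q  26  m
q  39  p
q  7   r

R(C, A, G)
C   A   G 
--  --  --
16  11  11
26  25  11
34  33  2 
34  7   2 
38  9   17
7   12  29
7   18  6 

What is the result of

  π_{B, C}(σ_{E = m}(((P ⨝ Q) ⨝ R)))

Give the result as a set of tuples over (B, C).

Natural join on F: {(b, m, 35, 34, u), (b, m, 35, 36, p), (b, m, 35, 38, v), (b, t, 16, 34, u), (b, t, 16, 36, p), (b, t, 16, 38, v), (b, y, 22, 34, u), (b, y, 22, 36, p), (b, y, 22, 38, v), (q, a, 20, 23, u), (q, a, 20, 26, m), (q, a, 20, 39, p), (q, a, 20, 7, r), (q, k, 19, 23, u), (q, k, 19, 26, m), (q, k, 19, 39, p), (q, k, 19, 7, r), (q, q, 11, 23, u), (q, q, 11, 26, m), (q, q, 11, 39, p), (q, q, 11, 7, r), (q, r, 16, 23, u), (q, r, 16, 26, m), (q, r, 16, 39, p), (q, r, 16, 7, r), (q, s, 39, 23, u), (q, s, 39, 26, m), (q, s, 39, 39, p), (q, s, 39, 7, r), (q, u, 14, 23, u), (q, u, 14, 26, m), (q, u, 14, 39, p), (q, u, 14, 7, r)}
Natural join on C: {(b, m, 35, 34, u, 33, 2), (b, m, 35, 34, u, 7, 2), (b, m, 35, 38, v, 9, 17), (b, t, 16, 34, u, 33, 2), (b, t, 16, 34, u, 7, 2), (b, t, 16, 38, v, 9, 17), (b, y, 22, 34, u, 33, 2), (b, y, 22, 34, u, 7, 2), (b, y, 22, 38, v, 9, 17), (q, a, 20, 26, m, 25, 11), (q, a, 20, 7, r, 12, 29), (q, a, 20, 7, r, 18, 6), (q, k, 19, 26, m, 25, 11), (q, k, 19, 7, r, 12, 29), (q, k, 19, 7, r, 18, 6), (q, q, 11, 26, m, 25, 11), (q, q, 11, 7, r, 12, 29), (q, q, 11, 7, r, 18, 6), (q, r, 16, 26, m, 25, 11), (q, r, 16, 7, r, 12, 29), (q, r, 16, 7, r, 18, 6), (q, s, 39, 26, m, 25, 11), (q, s, 39, 7, r, 12, 29), (q, s, 39, 7, r, 18, 6), (q, u, 14, 26, m, 25, 11), (q, u, 14, 7, r, 12, 29), (q, u, 14, 7, r, 18, 6)}
σ[E = m]: keep tuples satisfying E = m → {(q, a, 20, 26, m, 25, 11), (q, k, 19, 26, m, 25, 11), (q, q, 11, 26, m, 25, 11), (q, r, 16, 26, m, 25, 11), (q, s, 39, 26, m, 25, 11), (q, u, 14, 26, m, 25, 11)}
π[B, C]: project onto (B, C) → {(11, 26), (14, 26), (16, 26), (19, 26), (20, 26), (39, 26)}

{(11, 26), (14, 26), (16, 26), (19, 26), (20, 26), (39, 26)}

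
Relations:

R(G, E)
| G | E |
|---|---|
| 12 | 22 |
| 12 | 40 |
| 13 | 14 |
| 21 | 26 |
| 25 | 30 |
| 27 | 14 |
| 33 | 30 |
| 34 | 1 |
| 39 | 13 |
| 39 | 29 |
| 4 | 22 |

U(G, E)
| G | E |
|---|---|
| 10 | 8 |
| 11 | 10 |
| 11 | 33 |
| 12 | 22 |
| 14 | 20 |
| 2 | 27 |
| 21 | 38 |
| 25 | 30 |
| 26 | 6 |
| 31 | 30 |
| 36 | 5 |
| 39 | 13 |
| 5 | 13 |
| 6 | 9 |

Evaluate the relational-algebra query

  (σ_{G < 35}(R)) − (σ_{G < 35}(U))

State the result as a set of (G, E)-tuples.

σ[G < 35]: keep tuples satisfying G < 35 → {(12, 22), (12, 40), (13, 14), (21, 26), (25, 30), (27, 14), (33, 30), (34, 1), (4, 22)}
σ[G < 35]: keep tuples satisfying G < 35 → {(10, 8), (11, 10), (11, 33), (12, 22), (14, 20), (2, 27), (21, 38), (25, 30), (26, 6), (31, 30), (5, 13), (6, 9)}
Set difference of the two operands is {(12, 40), (13, 14), (21, 26), (27, 14), (33, 30), (34, 1), (4, 22)}.

{(12, 40), (13, 14), (21, 26), (27, 14), (33, 30), (34, 1), (4, 22)}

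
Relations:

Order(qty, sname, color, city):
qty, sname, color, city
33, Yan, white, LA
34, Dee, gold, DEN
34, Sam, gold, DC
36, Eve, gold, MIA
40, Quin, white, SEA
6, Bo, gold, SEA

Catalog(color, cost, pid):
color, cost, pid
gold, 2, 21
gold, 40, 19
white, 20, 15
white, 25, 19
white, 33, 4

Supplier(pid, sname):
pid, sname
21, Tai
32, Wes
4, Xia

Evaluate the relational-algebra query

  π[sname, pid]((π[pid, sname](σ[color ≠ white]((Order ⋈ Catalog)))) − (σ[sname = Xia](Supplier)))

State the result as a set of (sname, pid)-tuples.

{(Bo, 19), (Bo, 21), (Dee, 19), (Dee, 21), (Eve, 19), (Eve, 21), (Sam, 19), (Sam, 21)}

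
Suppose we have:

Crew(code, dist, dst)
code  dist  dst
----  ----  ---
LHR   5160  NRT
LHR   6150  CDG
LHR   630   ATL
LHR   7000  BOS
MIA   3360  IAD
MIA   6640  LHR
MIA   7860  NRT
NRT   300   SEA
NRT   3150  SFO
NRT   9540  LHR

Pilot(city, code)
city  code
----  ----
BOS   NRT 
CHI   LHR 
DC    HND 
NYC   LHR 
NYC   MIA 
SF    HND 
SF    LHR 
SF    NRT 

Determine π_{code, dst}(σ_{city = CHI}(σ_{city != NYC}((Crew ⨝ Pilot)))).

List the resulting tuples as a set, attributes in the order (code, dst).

Crew ⋈ Pilot (natural join on code): {(LHR, 5160, NRT, CHI), (LHR, 5160, NRT, NYC), (LHR, 5160, NRT, SF), (LHR, 6150, CDG, CHI), (LHR, 6150, CDG, NYC), (LHR, 6150, CDG, SF), (LHR, 630, ATL, CHI), (LHR, 630, ATL, NYC), (LHR, 630, ATL, SF), (LHR, 7000, BOS, CHI), (LHR, 7000, BOS, NYC), (LHR, 7000, BOS, SF), (MIA, 3360, IAD, NYC), (MIA, 6640, LHR, NYC), (MIA, 7860, NRT, NYC), (NRT, 300, SEA, BOS), (NRT, 300, SEA, SF), (NRT, 3150, SFO, BOS), (NRT, 3150, SFO, SF), (NRT, 9540, LHR, BOS), (NRT, 9540, LHR, SF)}
Filtering on city != NYC leaves {(LHR, 5160, NRT, CHI), (LHR, 5160, NRT, SF), (LHR, 6150, CDG, CHI), (LHR, 6150, CDG, SF), (LHR, 630, ATL, CHI), (LHR, 630, ATL, SF), (LHR, 7000, BOS, CHI), (LHR, 7000, BOS, SF), (NRT, 300, SEA, BOS), (NRT, 300, SEA, SF), (NRT, 3150, SFO, BOS), (NRT, 3150, SFO, SF), (NRT, 9540, LHR, BOS), (NRT, 9540, LHR, SF)}.
Filtering on city = CHI leaves {(LHR, 5160, NRT, CHI), (LHR, 6150, CDG, CHI), (LHR, 630, ATL, CHI), (LHR, 7000, BOS, CHI)}.
Keep only column(s) code, dst: {(LHR, ATL), (LHR, BOS), (LHR, CDG), (LHR, NRT)}

{(LHR, ATL), (LHR, BOS), (LHR, CDG), (LHR, NRT)}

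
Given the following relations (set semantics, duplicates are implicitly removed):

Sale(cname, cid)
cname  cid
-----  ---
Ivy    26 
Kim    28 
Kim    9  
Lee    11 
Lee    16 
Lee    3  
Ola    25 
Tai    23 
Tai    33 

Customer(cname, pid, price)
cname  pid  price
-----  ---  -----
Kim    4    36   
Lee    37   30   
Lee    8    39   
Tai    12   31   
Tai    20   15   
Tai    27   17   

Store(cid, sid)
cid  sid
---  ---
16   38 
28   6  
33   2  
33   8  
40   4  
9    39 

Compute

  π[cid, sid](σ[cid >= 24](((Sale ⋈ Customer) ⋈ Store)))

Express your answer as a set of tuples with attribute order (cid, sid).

Joining Sale and Customer on cname yields {(Kim, 28, 4, 36), (Kim, 9, 4, 36), (Lee, 11, 37, 30), (Lee, 11, 8, 39), (Lee, 16, 37, 30), (Lee, 16, 8, 39), (Lee, 3, 37, 30), (Lee, 3, 8, 39), (Tai, 23, 12, 31), (Tai, 23, 20, 15), (Tai, 23, 27, 17), (Tai, 33, 12, 31), (Tai, 33, 20, 15), (Tai, 33, 27, 17)}.
Joining (Sale ⋈ Customer) and Store on cid yields {(Kim, 28, 4, 36, 6), (Kim, 9, 4, 36, 39), (Lee, 16, 37, 30, 38), (Lee, 16, 8, 39, 38), (Tai, 33, 12, 31, 2), (Tai, 33, 12, 31, 8), (Tai, 33, 20, 15, 2), (Tai, 33, 20, 15, 8), (Tai, 33, 27, 17, 2), (Tai, 33, 27, 17, 8)}.
Filtering on cid >= 24 leaves {(Kim, 28, 4, 36, 6), (Tai, 33, 12, 31, 2), (Tai, 33, 12, 31, 8), (Tai, 33, 20, 15, 2), (Tai, 33, 20, 15, 8), (Tai, 33, 27, 17, 2), (Tai, 33, 27, 17, 8)}.
π[cid, sid]: project onto (cid, sid) (4 duplicate(s) eliminated) → {(28, 6), (33, 2), (33, 8)}

{(28, 6), (33, 2), (33, 8)}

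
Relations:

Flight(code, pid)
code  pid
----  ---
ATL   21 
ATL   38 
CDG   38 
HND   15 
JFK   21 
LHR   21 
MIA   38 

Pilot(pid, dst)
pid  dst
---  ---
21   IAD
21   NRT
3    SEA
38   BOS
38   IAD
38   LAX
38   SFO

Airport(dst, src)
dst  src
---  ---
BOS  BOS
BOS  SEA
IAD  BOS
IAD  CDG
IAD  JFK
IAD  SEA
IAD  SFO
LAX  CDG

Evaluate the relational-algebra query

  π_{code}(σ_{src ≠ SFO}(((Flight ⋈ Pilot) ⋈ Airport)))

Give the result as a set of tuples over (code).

{ATL, CDG, JFK, LHR, MIA}

Joining Flight and Pilot on pid yields {(ATL, 21, IAD), (ATL, 21, NRT), (ATL, 38, BOS), (ATL, 38, IAD), (ATL, 38, LAX), (ATL, 38, SFO), (CDG, 38, BOS), (CDG, 38, IAD), (CDG, 38, LAX), (CDG, 38, SFO), (JFK, 21, IAD), (JFK, 21, NRT), (LHR, 21, IAD), (LHR, 21, NRT), (MIA, 38, BOS), (MIA, 38, IAD), (MIA, 38, LAX), (MIA, 38, SFO)}.
Joining (Flight ⋈ Pilot) and Airport on dst yields {(ATL, 21, IAD, BOS), (ATL, 21, IAD, CDG), (ATL, 21, IAD, JFK), (ATL, 21, IAD, SEA), (ATL, 21, IAD, SFO), (ATL, 38, BOS, BOS), (ATL, 38, BOS, SEA), (ATL, 38, IAD, BOS), (ATL, 38, IAD, CDG), (ATL, 38, IAD, JFK), (ATL, 38, IAD, SEA), (ATL, 38, IAD, SFO), (ATL, 38, LAX, CDG), (CDG, 38, BOS, BOS), (CDG, 38, BOS, SEA), (CDG, 38, IAD, BOS), (CDG, 38, IAD, CDG), (CDG, 38, IAD, JFK), (CDG, 38, IAD, SEA), (CDG, 38, IAD, SFO), (CDG, 38, LAX, CDG), (JFK, 21, IAD, BOS), (JFK, 21, IAD, CDG), (JFK, 21, IAD, JFK), (JFK, 21, IAD, SEA), (JFK, 21, IAD, SFO), (LHR, 21, IAD, BOS), (LHR, 21, IAD, CDG), (LHR, 21, IAD, JFK), (LHR, 21, IAD, SEA), (LHR, 21, IAD, SFO), (MIA, 38, BOS, BOS), (MIA, 38, BOS, SEA), (MIA, 38, IAD, BOS), (MIA, 38, IAD, CDG), (MIA, 38, IAD, JFK), (MIA, 38, IAD, SEA), (MIA, 38, IAD, SFO), (MIA, 38, LAX, CDG)}.
Selection src ≠ SFO: {(ATL, 21, IAD, BOS), (ATL, 21, IAD, CDG), (ATL, 21, IAD, JFK), (ATL, 21, IAD, SEA), (ATL, 38, BOS, BOS), (ATL, 38, BOS, SEA), (ATL, 38, IAD, BOS), (ATL, 38, IAD, CDG), (ATL, 38, IAD, JFK), (ATL, 38, IAD, SEA), (ATL, 38, LAX, CDG), (CDG, 38, BOS, BOS), (CDG, 38, BOS, SEA), (CDG, 38, IAD, BOS), (CDG, 38, IAD, CDG), (CDG, 38, IAD, JFK), (CDG, 38, IAD, SEA), (CDG, 38, LAX, CDG), (JFK, 21, IAD, BOS), (JFK, 21, IAD, CDG), (JFK, 21, IAD, JFK), (JFK, 21, IAD, SEA), (LHR, 21, IAD, BOS), (LHR, 21, IAD, CDG), (LHR, 21, IAD, JFK), (LHR, 21, IAD, SEA), (MIA, 38, BOS, BOS), (MIA, 38, BOS, SEA), (MIA, 38, IAD, BOS), (MIA, 38, IAD, CDG), (MIA, 38, IAD, JFK), (MIA, 38, IAD, SEA), (MIA, 38, LAX, CDG)}
π_{code} gives {ATL, CDG, JFK, LHR, MIA} (28 duplicate(s) eliminated).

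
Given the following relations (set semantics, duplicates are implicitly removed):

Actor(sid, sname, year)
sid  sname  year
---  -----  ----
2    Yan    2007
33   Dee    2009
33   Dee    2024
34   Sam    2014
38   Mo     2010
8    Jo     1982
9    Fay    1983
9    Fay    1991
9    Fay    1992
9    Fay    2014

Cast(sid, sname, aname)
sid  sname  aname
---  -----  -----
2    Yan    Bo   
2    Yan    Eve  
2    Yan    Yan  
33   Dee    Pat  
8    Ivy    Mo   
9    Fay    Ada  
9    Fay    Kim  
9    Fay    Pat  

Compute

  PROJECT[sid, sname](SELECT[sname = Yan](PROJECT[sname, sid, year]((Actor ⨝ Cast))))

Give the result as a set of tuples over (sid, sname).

{(2, Yan)}

Actor ⋈ Cast (natural join on sid, sname): {(2, Yan, 2007, Bo), (2, Yan, 2007, Eve), (2, Yan, 2007, Yan), (33, Dee, 2009, Pat), (33, Dee, 2024, Pat), (9, Fay, 1983, Ada), (9, Fay, 1983, Kim), (9, Fay, 1983, Pat), (9, Fay, 1991, Ada), (9, Fay, 1991, Kim), (9, Fay, 1991, Pat), (9, Fay, 1992, Ada), (9, Fay, 1992, Kim), (9, Fay, 1992, Pat), (9, Fay, 2014, Ada), (9, Fay, 2014, Kim), (9, Fay, 2014, Pat)}
π[sname, sid, year]: project onto (sname, sid, year) (10 duplicate(s) eliminated) → {(Dee, 33, 2009), (Dee, 33, 2024), (Fay, 9, 1983), (Fay, 9, 1991), (Fay, 9, 1992), (Fay, 9, 2014), (Yan, 2, 2007)}
Selection sname = Yan: {(Yan, 2, 2007)}
π[sid, sname]: project onto (sid, sname) → {(2, Yan)}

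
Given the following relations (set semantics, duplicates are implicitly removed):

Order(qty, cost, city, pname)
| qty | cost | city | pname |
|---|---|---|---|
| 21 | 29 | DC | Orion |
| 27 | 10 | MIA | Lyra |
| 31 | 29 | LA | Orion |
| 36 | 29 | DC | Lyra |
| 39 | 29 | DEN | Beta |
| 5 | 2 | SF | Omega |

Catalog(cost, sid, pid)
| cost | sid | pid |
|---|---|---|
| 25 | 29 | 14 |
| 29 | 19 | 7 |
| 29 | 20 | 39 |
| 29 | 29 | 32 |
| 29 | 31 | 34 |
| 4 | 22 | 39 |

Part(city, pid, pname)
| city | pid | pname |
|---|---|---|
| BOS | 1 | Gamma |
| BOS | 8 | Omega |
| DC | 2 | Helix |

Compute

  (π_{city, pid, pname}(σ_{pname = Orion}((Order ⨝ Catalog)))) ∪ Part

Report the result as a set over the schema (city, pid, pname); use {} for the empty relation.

Natural join on cost: {(21, 29, DC, Orion, 19, 7), (21, 29, DC, Orion, 20, 39), (21, 29, DC, Orion, 29, 32), (21, 29, DC, Orion, 31, 34), (31, 29, LA, Orion, 19, 7), (31, 29, LA, Orion, 20, 39), (31, 29, LA, Orion, 29, 32), (31, 29, LA, Orion, 31, 34), (36, 29, DC, Lyra, 19, 7), (36, 29, DC, Lyra, 20, 39), (36, 29, DC, Lyra, 29, 32), (36, 29, DC, Lyra, 31, 34), (39, 29, DEN, Beta, 19, 7), (39, 29, DEN, Beta, 20, 39), (39, 29, DEN, Beta, 29, 32), (39, 29, DEN, Beta, 31, 34)}
σ[pname = Orion]: keep tuples satisfying pname = Orion → {(21, 29, DC, Orion, 19, 7), (21, 29, DC, Orion, 20, 39), (21, 29, DC, Orion, 29, 32), (21, 29, DC, Orion, 31, 34), (31, 29, LA, Orion, 19, 7), (31, 29, LA, Orion, 20, 39), (31, 29, LA, Orion, 29, 32), (31, 29, LA, Orion, 31, 34)}
Projecting to city, pid, pname: {(DC, 32, Orion), (DC, 34, Orion), (DC, 39, Orion), (DC, 7, Orion), (LA, 32, Orion), (LA, 34, Orion), (LA, 39, Orion), (LA, 7, Orion)}
Union: {(DC, 32, Orion), (DC, 34, Orion), (DC, 39, Orion), (DC, 7, Orion), (LA, 32, Orion), (LA, 34, Orion), (LA, 39, Orion), (LA, 7, Orion)} with {(BOS, 1, Gamma), (BOS, 8, Omega), (DC, 2, Helix)} → {(BOS, 1, Gamma), (BOS, 8, Omega), (DC, 2, Helix), (DC, 32, Orion), (DC, 34, Orion), (DC, 39, Orion), (DC, 7, Orion), (LA, 32, Orion), (LA, 34, Orion), (LA, 39, Orion), (LA, 7, Orion)}

{(BOS, 1, Gamma), (BOS, 8, Omega), (DC, 2, Helix), (DC, 32, Orion), (DC, 34, Orion), (DC, 39, Orion), (DC, 7, Orion), (LA, 32, Orion), (LA, 34, Orion), (LA, 39, Orion), (LA, 7, Orion)}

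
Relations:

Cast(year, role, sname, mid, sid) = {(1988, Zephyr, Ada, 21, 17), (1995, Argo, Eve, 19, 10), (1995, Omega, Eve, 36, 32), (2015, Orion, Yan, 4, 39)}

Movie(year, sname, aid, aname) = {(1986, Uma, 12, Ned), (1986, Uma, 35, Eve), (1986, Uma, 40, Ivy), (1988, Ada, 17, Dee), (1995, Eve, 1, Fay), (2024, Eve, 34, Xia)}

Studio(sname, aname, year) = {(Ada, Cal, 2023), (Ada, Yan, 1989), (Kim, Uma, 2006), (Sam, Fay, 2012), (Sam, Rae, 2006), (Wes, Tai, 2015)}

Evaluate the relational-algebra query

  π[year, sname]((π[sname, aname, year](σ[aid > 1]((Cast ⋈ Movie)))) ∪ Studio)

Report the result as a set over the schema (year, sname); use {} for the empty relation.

Cast ⋈ Movie (natural join on year, sname): {(1988, Zephyr, Ada, 21, 17, 17, Dee), (1995, Argo, Eve, 19, 10, 1, Fay), (1995, Omega, Eve, 36, 32, 1, Fay)}
σ[aid > 1]: keep tuples satisfying aid > 1 → {(1988, Zephyr, Ada, 21, 17, 17, Dee)}
π_{sname, aname, year} gives {(Ada, Dee, 1988)}.
Union: {(Ada, Dee, 1988)} with {(Ada, Cal, 2023), (Ada, Yan, 1989), (Kim, Uma, 2006), (Sam, Fay, 2012), (Sam, Rae, 2006), (Wes, Tai, 2015)} → {(Ada, Cal, 2023), (Ada, Dee, 1988), (Ada, Yan, 1989), (Kim, Uma, 2006), (Sam, Fay, 2012), (Sam, Rae, 2006), (Wes, Tai, 2015)}
π_{year, sname} gives {(1988, Ada), (1989, Ada), (2006, Kim), (2006, Sam), (2012, Sam), (2015, Wes), (2023, Ada)}.

{(1988, Ada), (1989, Ada), (2006, Kim), (2006, Sam), (2012, Sam), (2015, Wes), (2023, Ada)}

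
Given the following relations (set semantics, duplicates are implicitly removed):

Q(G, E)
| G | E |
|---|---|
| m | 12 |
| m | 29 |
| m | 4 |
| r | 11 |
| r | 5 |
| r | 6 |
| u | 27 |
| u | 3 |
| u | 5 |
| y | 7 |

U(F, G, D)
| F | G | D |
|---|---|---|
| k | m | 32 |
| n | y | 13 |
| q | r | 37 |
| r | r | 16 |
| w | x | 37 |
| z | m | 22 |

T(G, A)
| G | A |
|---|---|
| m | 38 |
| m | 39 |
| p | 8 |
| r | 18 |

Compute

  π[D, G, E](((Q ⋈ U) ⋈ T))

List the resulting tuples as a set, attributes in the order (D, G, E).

{(16, r, 11), (16, r, 5), (16, r, 6), (22, m, 12), (22, m, 29), (22, m, 4), (32, m, 12), (32, m, 29), (32, m, 4), (37, r, 11), (37, r, 5), (37, r, 6)}

Joining Q and U on G yields {(m, 12, k, 32), (m, 12, z, 22), (m, 29, k, 32), (m, 29, z, 22), (m, 4, k, 32), (m, 4, z, 22), (r, 11, q, 37), (r, 11, r, 16), (r, 5, q, 37), (r, 5, r, 16), (r, 6, q, 37), (r, 6, r, 16), (y, 7, n, 13)}.
Joining (Q ⋈ U) and T on G yields {(m, 12, k, 32, 38), (m, 12, k, 32, 39), (m, 12, z, 22, 38), (m, 12, z, 22, 39), (m, 29, k, 32, 38), (m, 29, k, 32, 39), (m, 29, z, 22, 38), (m, 29, z, 22, 39), (m, 4, k, 32, 38), (m, 4, k, 32, 39), (m, 4, z, 22, 38), (m, 4, z, 22, 39), (r, 11, q, 37, 18), (r, 11, r, 16, 18), (r, 5, q, 37, 18), (r, 5, r, 16, 18), (r, 6, q, 37, 18), (r, 6, r, 16, 18)}.
π_{D, G, E} gives {(16, r, 11), (16, r, 5), (16, r, 6), (22, m, 12), (22, m, 29), (22, m, 4), (32, m, 12), (32, m, 29), (32, m, 4), (37, r, 11), (37, r, 5), (37, r, 6)} (6 duplicate(s) eliminated).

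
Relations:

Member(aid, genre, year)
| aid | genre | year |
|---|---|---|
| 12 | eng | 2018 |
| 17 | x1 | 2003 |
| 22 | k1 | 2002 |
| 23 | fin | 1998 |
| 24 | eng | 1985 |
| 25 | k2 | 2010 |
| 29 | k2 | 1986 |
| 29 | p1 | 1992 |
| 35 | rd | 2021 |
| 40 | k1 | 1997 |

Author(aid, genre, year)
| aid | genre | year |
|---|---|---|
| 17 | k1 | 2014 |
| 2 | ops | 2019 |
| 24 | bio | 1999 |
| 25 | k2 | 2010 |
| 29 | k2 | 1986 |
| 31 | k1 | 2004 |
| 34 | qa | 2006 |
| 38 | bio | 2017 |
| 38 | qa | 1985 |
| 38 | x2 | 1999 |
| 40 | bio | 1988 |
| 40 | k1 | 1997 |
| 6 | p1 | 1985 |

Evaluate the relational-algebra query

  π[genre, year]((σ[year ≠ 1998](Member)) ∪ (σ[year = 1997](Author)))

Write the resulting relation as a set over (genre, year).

{(eng, 1985), (eng, 2018), (k1, 1997), (k1, 2002), (k2, 1986), (k2, 2010), (p1, 1992), (rd, 2021), (x1, 2003)}

Filtering on year ≠ 1998 leaves {(12, eng, 2018), (17, x1, 2003), (22, k1, 2002), (24, eng, 1985), (25, k2, 2010), (29, k2, 1986), (29, p1, 1992), (35, rd, 2021), (40, k1, 1997)}.
Filtering on year = 1997 leaves {(40, k1, 1997)}.
Set union of the two operands is {(12, eng, 2018), (17, x1, 2003), (22, k1, 2002), (24, eng, 1985), (25, k2, 2010), (29, k2, 1986), (29, p1, 1992), (35, rd, 2021), (40, k1, 1997)}.
Keep only column(s) genre, year: {(eng, 1985), (eng, 2018), (k1, 1997), (k1, 2002), (k2, 1986), (k2, 2010), (p1, 1992), (rd, 2021), (x1, 2003)}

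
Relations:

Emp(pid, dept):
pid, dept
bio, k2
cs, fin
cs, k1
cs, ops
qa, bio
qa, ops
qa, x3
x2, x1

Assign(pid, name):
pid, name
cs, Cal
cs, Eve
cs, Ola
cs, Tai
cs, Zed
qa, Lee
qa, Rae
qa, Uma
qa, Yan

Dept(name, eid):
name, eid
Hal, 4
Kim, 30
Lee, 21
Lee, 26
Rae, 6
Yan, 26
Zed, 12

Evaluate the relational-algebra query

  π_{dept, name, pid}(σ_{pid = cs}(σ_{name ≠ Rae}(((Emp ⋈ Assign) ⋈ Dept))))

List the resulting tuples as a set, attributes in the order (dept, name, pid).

{(fin, Zed, cs), (k1, Zed, cs), (ops, Zed, cs)}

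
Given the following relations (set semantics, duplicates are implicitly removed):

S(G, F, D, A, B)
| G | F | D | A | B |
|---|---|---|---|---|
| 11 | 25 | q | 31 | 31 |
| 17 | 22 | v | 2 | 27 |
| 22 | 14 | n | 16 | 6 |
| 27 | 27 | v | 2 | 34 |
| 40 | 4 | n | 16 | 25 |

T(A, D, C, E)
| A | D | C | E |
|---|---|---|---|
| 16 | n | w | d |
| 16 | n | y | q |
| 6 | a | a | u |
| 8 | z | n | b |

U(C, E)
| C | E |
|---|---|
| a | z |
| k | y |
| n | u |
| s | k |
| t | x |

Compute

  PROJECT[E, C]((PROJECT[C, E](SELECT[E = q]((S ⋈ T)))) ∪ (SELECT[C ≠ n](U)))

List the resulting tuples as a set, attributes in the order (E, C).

{(k, s), (q, y), (x, t), (y, k), (z, a)}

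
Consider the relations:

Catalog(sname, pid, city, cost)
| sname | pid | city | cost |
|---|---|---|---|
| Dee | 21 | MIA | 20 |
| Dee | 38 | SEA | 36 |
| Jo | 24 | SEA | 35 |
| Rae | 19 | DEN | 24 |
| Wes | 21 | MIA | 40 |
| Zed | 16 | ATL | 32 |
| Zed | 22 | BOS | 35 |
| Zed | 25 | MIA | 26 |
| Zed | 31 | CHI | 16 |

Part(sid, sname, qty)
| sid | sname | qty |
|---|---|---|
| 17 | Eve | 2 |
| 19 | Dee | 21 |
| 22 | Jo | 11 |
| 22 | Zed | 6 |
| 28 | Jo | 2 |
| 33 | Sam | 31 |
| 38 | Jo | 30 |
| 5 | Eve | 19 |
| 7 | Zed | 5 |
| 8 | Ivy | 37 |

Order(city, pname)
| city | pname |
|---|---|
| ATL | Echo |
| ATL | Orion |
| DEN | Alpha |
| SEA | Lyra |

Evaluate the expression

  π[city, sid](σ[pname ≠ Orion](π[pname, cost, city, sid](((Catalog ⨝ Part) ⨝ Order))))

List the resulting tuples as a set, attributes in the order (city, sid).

Joining Catalog and Part on sname yields {(Dee, 21, MIA, 20, 19, 21), (Dee, 38, SEA, 36, 19, 21), (Jo, 24, SEA, 35, 22, 11), (Jo, 24, SEA, 35, 28, 2), (Jo, 24, SEA, 35, 38, 30), (Zed, 16, ATL, 32, 22, 6), (Zed, 16, ATL, 32, 7, 5), (Zed, 22, BOS, 35, 22, 6), (Zed, 22, BOS, 35, 7, 5), (Zed, 25, MIA, 26, 22, 6), (Zed, 25, MIA, 26, 7, 5), (Zed, 31, CHI, 16, 22, 6), (Zed, 31, CHI, 16, 7, 5)}.
Joining (Catalog ⨝ Part) and Order on city yields {(Dee, 38, SEA, 36, 19, 21, Lyra), (Jo, 24, SEA, 35, 22, 11, Lyra), (Jo, 24, SEA, 35, 28, 2, Lyra), (Jo, 24, SEA, 35, 38, 30, Lyra), (Zed, 16, ATL, 32, 22, 6, Echo), (Zed, 16, ATL, 32, 22, 6, Orion), (Zed, 16, ATL, 32, 7, 5, Echo), (Zed, 16, ATL, 32, 7, 5, Orion)}.
π[pname, cost, city, sid]: project onto (pname, cost, city, sid) → {(Echo, 32, ATL, 22), (Echo, 32, ATL, 7), (Lyra, 35, SEA, 22), (Lyra, 35, SEA, 28), (Lyra, 35, SEA, 38), (Lyra, 36, SEA, 19), (Orion, 32, ATL, 22), (Orion, 32, ATL, 7)}
Apply σ_{pname ≠ Orion}; surviving tuples: {(Echo, 32, ATL, 22), (Echo, 32, ATL, 7), (Lyra, 35, SEA, 22), (Lyra, 35, SEA, 28), (Lyra, 35, SEA, 38), (Lyra, 36, SEA, 19)}
π[city, sid]: project onto (city, sid) → {(ATL, 22), (ATL, 7), (SEA, 19), (SEA, 22), (SEA, 28), (SEA, 38)}

{(ATL, 22), (ATL, 7), (SEA, 19), (SEA, 22), (SEA, 28), (SEA, 38)}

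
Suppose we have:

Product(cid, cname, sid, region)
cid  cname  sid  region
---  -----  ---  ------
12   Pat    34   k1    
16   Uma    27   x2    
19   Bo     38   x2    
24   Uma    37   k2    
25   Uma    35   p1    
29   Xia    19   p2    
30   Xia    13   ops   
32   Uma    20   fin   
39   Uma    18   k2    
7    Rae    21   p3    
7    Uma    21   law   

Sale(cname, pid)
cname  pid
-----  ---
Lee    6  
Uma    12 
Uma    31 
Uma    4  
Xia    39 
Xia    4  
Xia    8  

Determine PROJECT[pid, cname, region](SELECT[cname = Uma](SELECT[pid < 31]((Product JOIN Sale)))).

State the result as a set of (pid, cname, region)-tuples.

Joining Product and Sale on cname yields {(16, Uma, 27, x2, 12), (16, Uma, 27, x2, 31), (16, Uma, 27, x2, 4), (24, Uma, 37, k2, 12), (24, Uma, 37, k2, 31), (24, Uma, 37, k2, 4), (25, Uma, 35, p1, 12), (25, Uma, 35, p1, 31), (25, Uma, 35, p1, 4), (29, Xia, 19, p2, 39), (29, Xia, 19, p2, 4), (29, Xia, 19, p2, 8), (30, Xia, 13, ops, 39), (30, Xia, 13, ops, 4), (30, Xia, 13, ops, 8), (32, Uma, 20, fin, 12), (32, Uma, 20, fin, 31), (32, Uma, 20, fin, 4), (39, Uma, 18, k2, 12), (39, Uma, 18, k2, 31), (39, Uma, 18, k2, 4), (7, Uma, 21, law, 12), (7, Uma, 21, law, 31), (7, Uma, 21, law, 4)}.
Apply σ_{pid < 31}; surviving tuples: {(16, Uma, 27, x2, 12), (16, Uma, 27, x2, 4), (24, Uma, 37, k2, 12), (24, Uma, 37, k2, 4), (25, Uma, 35, p1, 12), (25, Uma, 35, p1, 4), (29, Xia, 19, p2, 4), (29, Xia, 19, p2, 8), (30, Xia, 13, ops, 4), (30, Xia, 13, ops, 8), (32, Uma, 20, fin, 12), (32, Uma, 20, fin, 4), (39, Uma, 18, k2, 12), (39, Uma, 18, k2, 4), (7, Uma, 21, law, 12), (7, Uma, 21, law, 4)}
Apply σ_{cname = Uma}; surviving tuples: {(16, Uma, 27, x2, 12), (16, Uma, 27, x2, 4), (24, Uma, 37, k2, 12), (24, Uma, 37, k2, 4), (25, Uma, 35, p1, 12), (25, Uma, 35, p1, 4), (32, Uma, 20, fin, 12), (32, Uma, 20, fin, 4), (39, Uma, 18, k2, 12), (39, Uma, 18, k2, 4), (7, Uma, 21, law, 12), (7, Uma, 21, law, 4)}
Projecting to pid, cname, region (2 duplicate(s) eliminated): {(12, Uma, fin), (12, Uma, k2), (12, Uma, law), (12, Uma, p1), (12, Uma, x2), (4, Uma, fin), (4, Uma, k2), (4, Uma, law), (4, Uma, p1), (4, Uma, x2)}

{(12, Uma, fin), (12, Uma, k2), (12, Uma, law), (12, Uma, p1), (12, Uma, x2), (4, Uma, fin), (4, Uma, k2), (4, Uma, law), (4, Uma, p1), (4, Uma, x2)}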